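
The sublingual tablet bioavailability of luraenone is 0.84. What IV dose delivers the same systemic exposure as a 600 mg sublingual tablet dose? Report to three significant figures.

Systemic exposure from an extravascular dose = F × D_ev, so the equivalent IV dose is F × D_ev.
D_iv = F × D_ev = 0.84 × 600 = 504 mg

D_iv = 504 mg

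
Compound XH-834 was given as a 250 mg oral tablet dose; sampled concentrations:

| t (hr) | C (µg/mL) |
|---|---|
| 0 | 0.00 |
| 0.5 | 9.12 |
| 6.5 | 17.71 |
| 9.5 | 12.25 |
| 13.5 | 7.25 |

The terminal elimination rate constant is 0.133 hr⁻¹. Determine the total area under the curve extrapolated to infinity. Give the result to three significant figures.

AUC = 221 µg/mL·hr

Trapezoidal AUC_0→13.5:
  [0→0.5]: (0.00+9.12)/2 × 0.5 = 2.28
  [0.5→6.5]: (9.12+17.71)/2 × 6 = 80.49
  [6.5→9.5]: (17.71+12.25)/2 × 3 = 44.94
  [9.5→13.5]: (12.25+7.25)/2 × 4 = 39.0
  Sum = 166.71 µg/mL·hr
Extrapolated tail: C_last / k_e = 7.25 / 0.133 = 54.511
AUC_0→∞ = 166.71 + 54.511 = 221.221 µg/mL·hr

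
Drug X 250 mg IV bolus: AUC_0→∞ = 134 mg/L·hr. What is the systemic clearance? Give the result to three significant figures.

CL = Dose_iv / AUC_0→∞
   = 250 / 134 = 1.86567 L/hr

CL = 1.87 L/hr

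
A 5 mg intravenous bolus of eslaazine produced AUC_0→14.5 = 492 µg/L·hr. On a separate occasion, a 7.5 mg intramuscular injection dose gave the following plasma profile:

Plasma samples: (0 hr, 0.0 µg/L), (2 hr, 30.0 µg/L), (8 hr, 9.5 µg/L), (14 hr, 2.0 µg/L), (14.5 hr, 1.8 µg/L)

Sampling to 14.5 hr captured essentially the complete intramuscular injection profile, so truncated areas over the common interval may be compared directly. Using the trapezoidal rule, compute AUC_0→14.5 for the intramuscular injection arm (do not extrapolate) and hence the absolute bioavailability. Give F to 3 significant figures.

Trapezoidal AUC_0→14.5 (intramuscular injection):
  [0→2]: (0.0+30.0)/2 × 2 = 30.0
  [2→8]: (30.0+9.5)/2 × 6 = 118.5
  [8→14]: (9.5+2.0)/2 × 6 = 34.5
  [14→14.5]: (2.0+1.8)/2 × 0.5 = 0.95
  Sum = 183.95 µg/L·hr
F = (AUC_ev/D_ev)/(AUC_iv/D_iv) = (183.95/7.5)/(492/5) = 24.5267/98.4 = 0.2493

F = 0.249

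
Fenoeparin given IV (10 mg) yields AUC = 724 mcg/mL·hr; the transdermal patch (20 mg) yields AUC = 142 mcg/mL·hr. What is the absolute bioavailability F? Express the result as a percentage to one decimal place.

F = (AUC_ev / D_ev) / (AUC_iv / D_iv)
  = (142/20) / (724/10)
  = 7.1 / 72.4 = 0.0981
  = 9.81%

F = 9.8%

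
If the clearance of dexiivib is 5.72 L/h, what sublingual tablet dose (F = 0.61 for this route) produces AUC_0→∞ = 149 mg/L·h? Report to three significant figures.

Dose = CL × AUC_0→∞ / F
     = 5.72 × 149 / 0.61 = 1397.18 mg

Dose = 1400 mg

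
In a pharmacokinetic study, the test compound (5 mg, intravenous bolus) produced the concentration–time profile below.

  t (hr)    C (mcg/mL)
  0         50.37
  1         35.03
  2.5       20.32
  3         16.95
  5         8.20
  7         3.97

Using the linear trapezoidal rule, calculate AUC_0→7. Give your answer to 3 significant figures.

AUC = 131 mcg/mL·hr

Trapezoidal AUC_0→7:
  [0→1]: (50.37+35.03)/2 × 1 = 42.7
  [1→2.5]: (35.03+20.32)/2 × 1.5 = 41.5125
  [2.5→3]: (20.32+16.95)/2 × 0.5 = 9.3175
  [3→5]: (16.95+8.20)/2 × 2 = 25.15
  [5→7]: (8.20+3.97)/2 × 2 = 12.17
  Sum = 130.85 mcg/mL·hr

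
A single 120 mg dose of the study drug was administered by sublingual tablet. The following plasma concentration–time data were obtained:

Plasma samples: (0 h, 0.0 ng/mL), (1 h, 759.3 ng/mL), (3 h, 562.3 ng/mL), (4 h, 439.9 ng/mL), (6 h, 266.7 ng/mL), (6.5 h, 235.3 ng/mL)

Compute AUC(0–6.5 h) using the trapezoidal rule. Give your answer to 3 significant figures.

Trapezoidal AUC_0→6.5:
  [0→1]: (0.0+759.3)/2 × 1 = 379.65
  [1→3]: (759.3+562.3)/2 × 2 = 1321.6
  [3→4]: (562.3+439.9)/2 × 1 = 501.1
  [4→6]: (439.9+266.7)/2 × 2 = 706.6
  [6→6.5]: (266.7+235.3)/2 × 0.5 = 125.5
  Sum = 3034.45 ng/mL·h

AUC = 3030 ng/mL·h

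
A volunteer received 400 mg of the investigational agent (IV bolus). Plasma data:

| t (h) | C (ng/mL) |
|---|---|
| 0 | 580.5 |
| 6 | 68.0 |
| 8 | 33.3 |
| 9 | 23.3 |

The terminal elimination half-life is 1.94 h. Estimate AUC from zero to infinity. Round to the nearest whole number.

Trapezoidal AUC_0→9:
  [0→6]: (580.5+68.0)/2 × 6 = 1945.5
  [6→8]: (68.0+33.3)/2 × 2 = 101.3
  [8→9]: (33.3+23.3)/2 × 1 = 28.3
  Sum = 2075.1 ng/mL·h
k_e = ln2 / t½ = 0.693147 / 1.94 = 0.3573 h^-1
Extrapolated tail: C_last / k_e = 23.3 / 0.3573 = 65.211
AUC_0→∞ = 2075.1 + 65.211 = 2140.311 ng/mL·h

AUC = 2140 ng/mL·h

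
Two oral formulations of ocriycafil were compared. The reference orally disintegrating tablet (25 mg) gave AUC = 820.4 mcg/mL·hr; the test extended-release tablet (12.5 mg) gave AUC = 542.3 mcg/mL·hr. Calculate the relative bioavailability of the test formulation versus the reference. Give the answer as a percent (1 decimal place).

F_rel = 132.2%

F_rel = (AUC_test/D_test) / (AUC_ref/D_ref)
      = (542.3/12.5) / (820.4/25)
      = 43.384 / 32.816 = 1.3220 = 132.20%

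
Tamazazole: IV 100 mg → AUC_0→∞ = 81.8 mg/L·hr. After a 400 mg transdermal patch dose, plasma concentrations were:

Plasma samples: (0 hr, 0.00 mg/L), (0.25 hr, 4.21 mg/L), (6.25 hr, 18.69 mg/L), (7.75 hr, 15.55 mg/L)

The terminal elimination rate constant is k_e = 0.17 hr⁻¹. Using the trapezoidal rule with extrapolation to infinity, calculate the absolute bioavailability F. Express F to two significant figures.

F = 0.57

Trapezoidal AUC_0→7.75 (transdermal patch):
  [0→0.25]: (0.00+4.21)/2 × 0.25 = 0.52625
  [0.25→6.25]: (4.21+18.69)/2 × 6 = 68.7
  [6.25→7.75]: (18.69+15.55)/2 × 1.5 = 25.68
  Sum = 94.90625 mg/L·hr
Tail: C_last/k_e = 15.55/0.17 = 91.471
AUC_0→∞ (transdermal patch) = 94.90625 + 91.471 = 186.37725 mg/L·hr
F = (AUC_ev/D_ev)/(AUC_iv/D_iv) = (186.37725/400)/(81.8/100) = 0.465943/0.818 = 0.5696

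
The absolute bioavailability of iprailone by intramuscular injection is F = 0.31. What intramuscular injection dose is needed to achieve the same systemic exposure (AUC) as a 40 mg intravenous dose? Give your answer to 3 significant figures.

D_intramuscular = 129 mg

For equal systemic exposure: F × D_ev = D_iv
D_ev = D_iv / F = 40 / 0.31 = 129.032 mg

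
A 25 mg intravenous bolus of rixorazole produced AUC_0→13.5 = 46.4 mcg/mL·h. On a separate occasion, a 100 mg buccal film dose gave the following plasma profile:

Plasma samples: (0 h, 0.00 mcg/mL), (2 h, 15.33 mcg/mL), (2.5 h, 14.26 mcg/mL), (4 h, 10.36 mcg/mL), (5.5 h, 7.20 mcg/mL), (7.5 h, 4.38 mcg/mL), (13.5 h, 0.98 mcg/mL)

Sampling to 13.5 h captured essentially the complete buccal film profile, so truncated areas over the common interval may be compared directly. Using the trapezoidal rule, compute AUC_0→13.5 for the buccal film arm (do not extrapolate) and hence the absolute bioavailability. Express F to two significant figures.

F = 0.44

Trapezoidal AUC_0→13.5 (buccal film):
  [0→2]: (0.00+15.33)/2 × 2 = 15.33
  [2→2.5]: (15.33+14.26)/2 × 0.5 = 7.3975
  [2.5→4]: (14.26+10.36)/2 × 1.5 = 18.465
  [4→5.5]: (10.36+7.20)/2 × 1.5 = 13.17
  [5.5→7.5]: (7.20+4.38)/2 × 2 = 11.58
  [7.5→13.5]: (4.38+0.98)/2 × 6 = 16.08
  Sum = 82.0225 mcg/mL·h
F = (AUC_ev/D_ev)/(AUC_iv/D_iv) = (82.0225/100)/(46.4/25) = 0.820225/1.856 = 0.4419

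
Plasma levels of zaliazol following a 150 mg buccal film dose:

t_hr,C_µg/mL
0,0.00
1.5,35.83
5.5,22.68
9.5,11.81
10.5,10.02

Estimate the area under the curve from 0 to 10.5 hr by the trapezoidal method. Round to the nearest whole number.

AUC = 224 µg/mL·hr

Trapezoidal AUC_0→10.5:
  [0→1.5]: (0.00+35.83)/2 × 1.5 = 26.8725
  [1.5→5.5]: (35.83+22.68)/2 × 4 = 117.02
  [5.5→9.5]: (22.68+11.81)/2 × 4 = 68.98
  [9.5→10.5]: (11.81+10.02)/2 × 1 = 10.915
  Sum = 223.7875 µg/mL·hr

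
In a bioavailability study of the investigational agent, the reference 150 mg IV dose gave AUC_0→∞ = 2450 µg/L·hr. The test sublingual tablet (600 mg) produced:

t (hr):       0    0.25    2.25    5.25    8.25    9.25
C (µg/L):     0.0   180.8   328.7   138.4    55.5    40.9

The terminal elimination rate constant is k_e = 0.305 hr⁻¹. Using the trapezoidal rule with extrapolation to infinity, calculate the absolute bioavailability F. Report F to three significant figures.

Trapezoidal AUC_0→9.25 (sublingual tablet):
  [0→0.25]: (0.0+180.8)/2 × 0.25 = 22.6
  [0.25→2.25]: (180.8+328.7)/2 × 2 = 509.5
  [2.25→5.25]: (328.7+138.4)/2 × 3 = 700.65
  [5.25→8.25]: (138.4+55.5)/2 × 3 = 290.85
  [8.25→9.25]: (55.5+40.9)/2 × 1 = 48.2
  Sum = 1571.8 µg/L·hr
Tail: C_last/k_e = 40.9/0.305 = 134.098
AUC_0→∞ (sublingual tablet) = 1571.8 + 134.098 = 1705.898 µg/L·hr
F = (AUC_ev/D_ev)/(AUC_iv/D_iv) = (1705.898/600)/(2450/150) = 2.84316/16.3333 = 0.1741

F = 0.174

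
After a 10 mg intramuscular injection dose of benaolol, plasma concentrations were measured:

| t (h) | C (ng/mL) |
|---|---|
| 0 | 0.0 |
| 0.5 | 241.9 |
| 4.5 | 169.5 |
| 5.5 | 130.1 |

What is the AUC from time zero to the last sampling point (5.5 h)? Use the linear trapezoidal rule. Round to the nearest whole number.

Trapezoidal AUC_0→5.5:
  [0→0.5]: (0.0+241.9)/2 × 0.5 = 60.475
  [0.5→4.5]: (241.9+169.5)/2 × 4 = 822.8
  [4.5→5.5]: (169.5+130.1)/2 × 1 = 149.8
  Sum = 1033.075 ng/mL·h

AUC = 1033 ng/mL·h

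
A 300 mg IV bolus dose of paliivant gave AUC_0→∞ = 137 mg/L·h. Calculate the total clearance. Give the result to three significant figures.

CL = 2.19 L/h

CL = Dose_iv / AUC_0→∞
   = 300 / 137 = 2.18978 L/h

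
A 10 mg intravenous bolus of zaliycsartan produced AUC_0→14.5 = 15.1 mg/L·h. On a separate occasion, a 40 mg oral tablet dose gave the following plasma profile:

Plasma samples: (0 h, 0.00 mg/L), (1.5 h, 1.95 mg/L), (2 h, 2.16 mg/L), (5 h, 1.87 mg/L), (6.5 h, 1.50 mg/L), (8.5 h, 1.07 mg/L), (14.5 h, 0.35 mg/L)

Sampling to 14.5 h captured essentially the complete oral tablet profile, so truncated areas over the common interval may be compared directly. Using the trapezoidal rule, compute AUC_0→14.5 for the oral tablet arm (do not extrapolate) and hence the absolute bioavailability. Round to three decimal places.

Trapezoidal AUC_0→14.5 (oral tablet):
  [0→1.5]: (0.00+1.95)/2 × 1.5 = 1.4625
  [1.5→2]: (1.95+2.16)/2 × 0.5 = 1.0275
  [2→5]: (2.16+1.87)/2 × 3 = 6.045
  [5→6.5]: (1.87+1.50)/2 × 1.5 = 2.5275
  [6.5→8.5]: (1.50+1.07)/2 × 2 = 2.57
  [8.5→14.5]: (1.07+0.35)/2 × 6 = 4.26
  Sum = 17.8925 mg/L·h
F = (AUC_ev/D_ev)/(AUC_iv/D_iv) = (17.8925/40)/(15.1/10) = 0.4473125/1.51 = 0.2962

F = 0.296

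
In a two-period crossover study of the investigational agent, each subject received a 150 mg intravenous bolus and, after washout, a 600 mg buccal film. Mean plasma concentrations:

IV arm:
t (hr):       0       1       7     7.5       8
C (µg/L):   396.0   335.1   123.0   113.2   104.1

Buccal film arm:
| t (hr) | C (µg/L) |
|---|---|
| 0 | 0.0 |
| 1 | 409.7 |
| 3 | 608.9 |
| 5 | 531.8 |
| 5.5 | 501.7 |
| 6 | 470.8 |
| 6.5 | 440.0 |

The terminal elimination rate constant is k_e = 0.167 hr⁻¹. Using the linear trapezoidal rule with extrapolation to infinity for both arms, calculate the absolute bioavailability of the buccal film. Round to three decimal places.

Trapezoidal AUC_0→8 (IV):
  [0→1]: (396.0+335.1)/2 × 1 = 365.55
  [1→7]: (335.1+123.0)/2 × 6 = 1374.3
  [7→7.5]: (123.0+113.2)/2 × 0.5 = 59.05
  [7.5→8]: (113.2+104.1)/2 × 0.5 = 54.325
  Sum = 1853.225 µg/L·hr
IV tail: 104.1/0.167 = 623.353; AUC_iv,0→∞ = 1853.225 + 623.353 = 2476.578 µg/L·hr
Trapezoidal AUC_0→6.5 (buccal film):
  [0→1]: (0.0+409.7)/2 × 1 = 204.85
  [1→3]: (409.7+608.9)/2 × 2 = 1018.6
  [3→5]: (608.9+531.8)/2 × 2 = 1140.7
  [5→5.5]: (531.8+501.7)/2 × 0.5 = 258.375
  [5.5→6]: (501.7+470.8)/2 × 0.5 = 243.125
  [6→6.5]: (470.8+440.0)/2 × 0.5 = 227.7
  Sum = 3093.35 µg/L·hr
buccal film tail: 440.0/0.167 = 2634.731; AUC_ev,0→∞ = 3093.35 + 2634.731 = 5728.081 µg/L·hr
F = (AUC_ev/D_ev)/(AUC_iv/D_iv) = (5728.081/600)/(2476.578/150) = 9.5468/16.51052 = 0.5782

F = 0.578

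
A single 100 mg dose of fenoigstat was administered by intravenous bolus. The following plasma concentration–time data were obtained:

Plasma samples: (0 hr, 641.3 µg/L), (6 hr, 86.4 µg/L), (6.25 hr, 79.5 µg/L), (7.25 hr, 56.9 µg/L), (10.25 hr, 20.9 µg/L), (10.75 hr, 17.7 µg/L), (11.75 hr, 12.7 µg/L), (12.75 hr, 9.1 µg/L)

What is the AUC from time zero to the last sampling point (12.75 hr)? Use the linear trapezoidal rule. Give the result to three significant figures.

Trapezoidal AUC_0→12.75:
  [0→6]: (641.3+86.4)/2 × 6 = 2183.1
  [6→6.25]: (86.4+79.5)/2 × 0.25 = 20.7375
  [6.25→7.25]: (79.5+56.9)/2 × 1 = 68.2
  [7.25→10.25]: (56.9+20.9)/2 × 3 = 116.7
  [10.25→10.75]: (20.9+17.7)/2 × 0.5 = 9.65
  [10.75→11.75]: (17.7+12.7)/2 × 1 = 15.2
  [11.75→12.75]: (12.7+9.1)/2 × 1 = 10.9
  Sum = 2424.4875 µg/L·hr

AUC = 2420 µg/L·hr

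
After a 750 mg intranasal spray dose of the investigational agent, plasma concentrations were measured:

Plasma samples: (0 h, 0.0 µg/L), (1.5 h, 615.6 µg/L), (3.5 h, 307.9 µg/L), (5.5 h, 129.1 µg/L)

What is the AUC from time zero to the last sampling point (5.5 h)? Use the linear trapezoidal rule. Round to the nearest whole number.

AUC = 1822 µg/L·h

Trapezoidal AUC_0→5.5:
  [0→1.5]: (0.0+615.6)/2 × 1.5 = 461.7
  [1.5→3.5]: (615.6+307.9)/2 × 2 = 923.5
  [3.5→5.5]: (307.9+129.1)/2 × 2 = 437.0
  Sum = 1822.2 µg/L·h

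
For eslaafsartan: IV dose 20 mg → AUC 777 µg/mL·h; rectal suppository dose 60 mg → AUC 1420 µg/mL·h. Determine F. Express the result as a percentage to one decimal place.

F = 60.9%

F = (AUC_ev / D_ev) / (AUC_iv / D_iv)
  = (1420/60) / (777/20)
  = 23.6667 / 38.85 = 0.6092
  = 60.92%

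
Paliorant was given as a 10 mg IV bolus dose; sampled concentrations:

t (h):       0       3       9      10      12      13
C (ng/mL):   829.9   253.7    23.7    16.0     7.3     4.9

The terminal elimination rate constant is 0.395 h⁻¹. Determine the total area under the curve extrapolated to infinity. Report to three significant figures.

Trapezoidal AUC_0→13:
  [0→3]: (829.9+253.7)/2 × 3 = 1625.4
  [3→9]: (253.7+23.7)/2 × 6 = 832.2
  [9→10]: (23.7+16.0)/2 × 1 = 19.85
  [10→12]: (16.0+7.3)/2 × 2 = 23.3
  [12→13]: (7.3+4.9)/2 × 1 = 6.1
  Sum = 2506.85 ng/mL·h
Extrapolated tail: C_last / k_e = 4.9 / 0.395 = 12.405
AUC_0→∞ = 2506.85 + 12.405 = 2519.255 ng/mL·h

AUC = 2520 ng/mL·h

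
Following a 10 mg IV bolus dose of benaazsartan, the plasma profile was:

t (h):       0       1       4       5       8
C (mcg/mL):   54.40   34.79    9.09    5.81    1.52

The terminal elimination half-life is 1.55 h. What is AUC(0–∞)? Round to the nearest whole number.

Trapezoidal AUC_0→8:
  [0→1]: (54.40+34.79)/2 × 1 = 44.595
  [1→4]: (34.79+9.09)/2 × 3 = 65.82
  [4→5]: (9.09+5.81)/2 × 1 = 7.45
  [5→8]: (5.81+1.52)/2 × 3 = 10.995
  Sum = 128.86 mcg/mL·h
k_e = ln2 / t½ = 0.693147 / 1.55 = 0.4472 h^-1
Extrapolated tail: C_last / k_e = 1.52 / 0.4472 = 3.399
AUC_0→∞ = 128.86 + 3.399 = 132.259 mcg/mL·h

AUC = 132 mcg/mL·h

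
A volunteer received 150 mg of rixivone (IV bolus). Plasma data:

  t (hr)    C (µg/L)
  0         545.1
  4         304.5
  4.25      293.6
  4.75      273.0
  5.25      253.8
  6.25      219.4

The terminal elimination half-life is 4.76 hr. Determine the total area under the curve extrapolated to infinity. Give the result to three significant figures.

AUC = 3790 µg/L·hr

Trapezoidal AUC_0→6.25:
  [0→4]: (545.1+304.5)/2 × 4 = 1699.2
  [4→4.25]: (304.5+293.6)/2 × 0.25 = 74.7625
  [4.25→4.75]: (293.6+273.0)/2 × 0.5 = 141.65
  [4.75→5.25]: (273.0+253.8)/2 × 0.5 = 131.7
  [5.25→6.25]: (253.8+219.4)/2 × 1 = 236.6
  Sum = 2283.9125 µg/L·hr
k_e = ln2 / t½ = 0.693147 / 4.76 = 0.1456 hr^-1
Extrapolated tail: C_last / k_e = 219.4 / 0.1456 = 1506.868
AUC_0→∞ = 2283.9125 + 1506.868 = 3790.7805 µg/L·hr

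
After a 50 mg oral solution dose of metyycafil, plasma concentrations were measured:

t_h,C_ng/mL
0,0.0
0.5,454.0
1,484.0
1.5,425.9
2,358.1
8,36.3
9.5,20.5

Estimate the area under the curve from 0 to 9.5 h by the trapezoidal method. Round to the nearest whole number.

Trapezoidal AUC_0→9.5:
  [0→0.5]: (0.0+454.0)/2 × 0.5 = 113.5
  [0.5→1]: (454.0+484.0)/2 × 0.5 = 234.5
  [1→1.5]: (484.0+425.9)/2 × 0.5 = 227.475
  [1.5→2]: (425.9+358.1)/2 × 0.5 = 196.0
  [2→8]: (358.1+36.3)/2 × 6 = 1183.2
  [8→9.5]: (36.3+20.5)/2 × 1.5 = 42.6
  Sum = 1997.275 ng/mL·h

AUC = 1997 ng/mL·h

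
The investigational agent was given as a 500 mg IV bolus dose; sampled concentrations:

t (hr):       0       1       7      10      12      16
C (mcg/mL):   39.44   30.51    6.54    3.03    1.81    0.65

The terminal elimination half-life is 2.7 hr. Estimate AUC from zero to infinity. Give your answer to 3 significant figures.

AUC = 173 mcg/mL·hr

Trapezoidal AUC_0→16:
  [0→1]: (39.44+30.51)/2 × 1 = 34.975
  [1→7]: (30.51+6.54)/2 × 6 = 111.15
  [7→10]: (6.54+3.03)/2 × 3 = 14.355
  [10→12]: (3.03+1.81)/2 × 2 = 4.84
  [12→16]: (1.81+0.65)/2 × 4 = 4.92
  Sum = 170.24 mcg/mL·hr
k_e = ln2 / t½ = 0.693147 / 2.7 = 0.2567 hr^-1
Extrapolated tail: C_last / k_e = 0.65 / 0.2567 = 2.532
AUC_0→∞ = 170.24 + 2.532 = 172.772 mcg/mL·hr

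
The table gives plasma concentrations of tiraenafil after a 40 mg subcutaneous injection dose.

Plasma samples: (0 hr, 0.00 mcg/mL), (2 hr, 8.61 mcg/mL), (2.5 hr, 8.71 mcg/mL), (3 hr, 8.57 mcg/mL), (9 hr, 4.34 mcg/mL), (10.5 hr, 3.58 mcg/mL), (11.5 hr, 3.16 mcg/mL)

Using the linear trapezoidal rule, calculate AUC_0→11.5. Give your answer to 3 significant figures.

AUC = 65.3 mcg/mL·hr

Trapezoidal AUC_0→11.5:
  [0→2]: (0.00+8.61)/2 × 2 = 8.61
  [2→2.5]: (8.61+8.71)/2 × 0.5 = 4.33
  [2.5→3]: (8.71+8.57)/2 × 0.5 = 4.32
  [3→9]: (8.57+4.34)/2 × 6 = 38.73
  [9→10.5]: (4.34+3.58)/2 × 1.5 = 5.94
  [10.5→11.5]: (3.58+3.16)/2 × 1 = 3.37
  Sum = 65.3 mcg/mL·hr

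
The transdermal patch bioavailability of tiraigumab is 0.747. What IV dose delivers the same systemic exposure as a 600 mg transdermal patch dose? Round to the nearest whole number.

Systemic exposure from an extravascular dose = F × D_ev, so the equivalent IV dose is F × D_ev.
D_iv = F × D_ev = 0.747 × 600 = 448.2 mg

D_iv = 448 mg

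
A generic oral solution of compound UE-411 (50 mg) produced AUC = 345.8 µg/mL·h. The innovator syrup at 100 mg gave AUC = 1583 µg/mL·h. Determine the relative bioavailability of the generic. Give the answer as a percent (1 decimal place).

F_rel = 43.7%

F_rel = (AUC_test/D_test) / (AUC_ref/D_ref)
      = (345.8/50) / (1583/100)
      = 6.916 / 15.83 = 0.4369 = 43.69%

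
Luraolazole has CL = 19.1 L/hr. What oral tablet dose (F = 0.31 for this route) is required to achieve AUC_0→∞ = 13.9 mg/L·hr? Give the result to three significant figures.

Dose = 856 mg

Dose = CL × AUC_0→∞ / F
     = 19.1 × 13.9 / 0.31 = 856.419 mg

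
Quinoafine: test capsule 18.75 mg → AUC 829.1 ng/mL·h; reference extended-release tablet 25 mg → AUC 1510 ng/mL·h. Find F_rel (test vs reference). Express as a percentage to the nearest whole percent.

F_rel = (AUC_test/D_test) / (AUC_ref/D_ref)
      = (829.1/18.75) / (1510/25)
      = 44.2187 / 60.4 = 0.7321 = 73.21%

F_rel = 73%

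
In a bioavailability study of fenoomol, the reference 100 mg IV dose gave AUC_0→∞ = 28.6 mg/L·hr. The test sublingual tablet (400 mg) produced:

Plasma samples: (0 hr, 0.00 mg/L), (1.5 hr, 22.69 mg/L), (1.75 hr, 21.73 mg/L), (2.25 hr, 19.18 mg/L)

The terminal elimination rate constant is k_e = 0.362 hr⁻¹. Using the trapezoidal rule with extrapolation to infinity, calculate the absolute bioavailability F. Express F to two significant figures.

Trapezoidal AUC_0→2.25 (sublingual tablet):
  [0→1.5]: (0.00+22.69)/2 × 1.5 = 17.0175
  [1.5→1.75]: (22.69+21.73)/2 × 0.25 = 5.5525
  [1.75→2.25]: (21.73+19.18)/2 × 0.5 = 10.2275
  Sum = 32.7975 mg/L·hr
Tail: C_last/k_e = 19.18/0.362 = 52.983
AUC_0→∞ (sublingual tablet) = 32.7975 + 52.983 = 85.7805 mg/L·hr
F = (AUC_ev/D_ev)/(AUC_iv/D_iv) = (85.7805/400)/(28.6/100) = 0.21445125/0.286 = 0.7498

F = 0.75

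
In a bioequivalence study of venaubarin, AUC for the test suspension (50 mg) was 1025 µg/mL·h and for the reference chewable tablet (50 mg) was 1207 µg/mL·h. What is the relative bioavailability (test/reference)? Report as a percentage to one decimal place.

F_rel = (AUC_test/D_test) / (AUC_ref/D_ref)
      = (1025/50) / (1207/50)
      = 20.5 / 24.14 = 0.8492 = 84.92%

F_rel = 84.9%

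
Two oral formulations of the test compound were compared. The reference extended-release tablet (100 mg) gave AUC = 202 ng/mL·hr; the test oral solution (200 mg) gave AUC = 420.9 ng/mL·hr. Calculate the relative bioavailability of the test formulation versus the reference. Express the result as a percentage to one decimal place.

F_rel = (AUC_test/D_test) / (AUC_ref/D_ref)
      = (420.9/200) / (202/100)
      = 2.1045 / 2.02 = 1.0418 = 104.18%

F_rel = 104.2%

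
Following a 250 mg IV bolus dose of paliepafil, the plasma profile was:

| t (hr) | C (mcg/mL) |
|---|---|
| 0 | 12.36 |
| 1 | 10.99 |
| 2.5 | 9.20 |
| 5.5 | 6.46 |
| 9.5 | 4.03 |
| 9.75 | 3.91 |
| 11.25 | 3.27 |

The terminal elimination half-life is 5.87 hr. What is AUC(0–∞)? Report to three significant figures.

AUC = 105 mcg/mL·hr

Trapezoidal AUC_0→11.25:
  [0→1]: (12.36+10.99)/2 × 1 = 11.675
  [1→2.5]: (10.99+9.20)/2 × 1.5 = 15.1425
  [2.5→5.5]: (9.20+6.46)/2 × 3 = 23.49
  [5.5→9.5]: (6.46+4.03)/2 × 4 = 20.98
  [9.5→9.75]: (4.03+3.91)/2 × 0.25 = 0.9925
  [9.75→11.25]: (3.91+3.27)/2 × 1.5 = 5.385
  Sum = 77.665 mcg/mL·hr
k_e = ln2 / t½ = 0.693147 / 5.87 = 0.1181 hr^-1
Extrapolated tail: C_last / k_e = 3.27 / 0.1181 = 27.688
AUC_0→∞ = 77.665 + 27.688 = 105.353 mcg/mL·hr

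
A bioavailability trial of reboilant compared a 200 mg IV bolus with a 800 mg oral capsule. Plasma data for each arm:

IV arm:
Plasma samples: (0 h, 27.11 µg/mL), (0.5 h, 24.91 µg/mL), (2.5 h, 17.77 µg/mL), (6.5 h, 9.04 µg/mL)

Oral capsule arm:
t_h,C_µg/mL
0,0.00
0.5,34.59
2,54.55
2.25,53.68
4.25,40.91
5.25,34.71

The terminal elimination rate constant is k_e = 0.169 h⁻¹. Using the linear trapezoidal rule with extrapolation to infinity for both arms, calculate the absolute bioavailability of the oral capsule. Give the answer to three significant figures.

Trapezoidal AUC_0→6.5 (IV):
  [0→0.5]: (27.11+24.91)/2 × 0.5 = 13.005
  [0.5→2.5]: (24.91+17.77)/2 × 2 = 42.68
  [2.5→6.5]: (17.77+9.04)/2 × 4 = 53.62
  Sum = 109.305 µg/mL·h
IV tail: 9.04/0.169 = 53.491; AUC_iv,0→∞ = 109.305 + 53.491 = 162.796 µg/mL·h
Trapezoidal AUC_0→5.25 (oral capsule):
  [0→0.5]: (0.00+34.59)/2 × 0.5 = 8.6475
  [0.5→2]: (34.59+54.55)/2 × 1.5 = 66.855
  [2→2.25]: (54.55+53.68)/2 × 0.25 = 13.52875
  [2.25→4.25]: (53.68+40.91)/2 × 2 = 94.59
  [4.25→5.25]: (40.91+34.71)/2 × 1 = 37.81
  Sum = 221.43125 µg/mL·h
oral capsule tail: 34.71/0.169 = 205.385; AUC_ev,0→∞ = 221.43125 + 205.385 = 426.81625 µg/mL·h
F = (AUC_ev/D_ev)/(AUC_iv/D_iv) = (426.81625/800)/(162.796/200) = 0.53352/0.81398 = 0.6554

F = 0.655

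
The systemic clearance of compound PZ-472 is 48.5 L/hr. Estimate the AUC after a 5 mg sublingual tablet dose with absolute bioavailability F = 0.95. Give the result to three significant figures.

AUC = 0.0979 mg/L·hr

AUC_0→∞ = F × Dose / CL
        = 0.95 × 5 / 48.5 = 0.0979381 mg/L·hr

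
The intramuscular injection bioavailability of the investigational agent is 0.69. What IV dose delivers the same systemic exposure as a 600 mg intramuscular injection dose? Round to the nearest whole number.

D_iv = 414 mg

Systemic exposure from an extravascular dose = F × D_ev, so the equivalent IV dose is F × D_ev.
D_iv = F × D_ev = 0.69 × 600 = 414 mg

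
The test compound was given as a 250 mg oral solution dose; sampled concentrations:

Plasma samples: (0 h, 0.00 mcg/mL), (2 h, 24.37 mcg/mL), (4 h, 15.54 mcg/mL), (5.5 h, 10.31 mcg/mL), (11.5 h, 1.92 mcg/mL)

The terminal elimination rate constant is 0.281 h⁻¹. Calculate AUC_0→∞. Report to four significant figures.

AUC = 127.2 mcg/mL·h

Trapezoidal AUC_0→11.5:
  [0→2]: (0.00+24.37)/2 × 2 = 24.37
  [2→4]: (24.37+15.54)/2 × 2 = 39.91
  [4→5.5]: (15.54+10.31)/2 × 1.5 = 19.3875
  [5.5→11.5]: (10.31+1.92)/2 × 6 = 36.69
  Sum = 120.3575 mcg/mL·h
Extrapolated tail: C_last / k_e = 1.92 / 0.281 = 6.833
AUC_0→∞ = 120.3575 + 6.833 = 127.1905 mcg/mL·h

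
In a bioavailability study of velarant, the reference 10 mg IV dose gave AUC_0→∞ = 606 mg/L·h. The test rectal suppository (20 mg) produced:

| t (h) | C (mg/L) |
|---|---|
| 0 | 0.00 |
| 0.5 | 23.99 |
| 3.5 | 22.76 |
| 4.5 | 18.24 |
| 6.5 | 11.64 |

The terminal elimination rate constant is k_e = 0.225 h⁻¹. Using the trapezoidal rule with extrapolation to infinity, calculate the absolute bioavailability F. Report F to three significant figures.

F = 0.147

Trapezoidal AUC_0→6.5 (rectal suppository):
  [0→0.5]: (0.00+23.99)/2 × 0.5 = 5.9975
  [0.5→3.5]: (23.99+22.76)/2 × 3 = 70.125
  [3.5→4.5]: (22.76+18.24)/2 × 1 = 20.5
  [4.5→6.5]: (18.24+11.64)/2 × 2 = 29.88
  Sum = 126.5025 mg/L·h
Tail: C_last/k_e = 11.64/0.225 = 51.733
AUC_0→∞ (rectal suppository) = 126.5025 + 51.733 = 178.2355 mg/L·h
F = (AUC_ev/D_ev)/(AUC_iv/D_iv) = (178.2355/20)/(606/10) = 8.911775/60.6 = 0.1471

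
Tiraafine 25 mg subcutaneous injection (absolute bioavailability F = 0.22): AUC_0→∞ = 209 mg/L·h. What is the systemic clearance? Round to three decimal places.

CL = 0.026 L/h

CL = F × Dose / AUC_0→∞
   = 0.22 × 25 / 209 = 0.0263158 L/h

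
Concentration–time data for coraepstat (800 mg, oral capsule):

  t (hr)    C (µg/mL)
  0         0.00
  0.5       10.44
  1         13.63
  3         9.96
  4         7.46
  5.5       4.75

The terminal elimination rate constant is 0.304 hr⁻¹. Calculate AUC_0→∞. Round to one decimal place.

Trapezoidal AUC_0→5.5:
  [0→0.5]: (0.00+10.44)/2 × 0.5 = 2.61
  [0.5→1]: (10.44+13.63)/2 × 0.5 = 6.0175
  [1→3]: (13.63+9.96)/2 × 2 = 23.59
  [3→4]: (9.96+7.46)/2 × 1 = 8.71
  [4→5.5]: (7.46+4.75)/2 × 1.5 = 9.1575
  Sum = 50.085 µg/mL·hr
Extrapolated tail: C_last / k_e = 4.75 / 0.304 = 15.625
AUC_0→∞ = 50.085 + 15.625 = 65.71 µg/mL·hr

AUC = 65.7 µg/mL·hr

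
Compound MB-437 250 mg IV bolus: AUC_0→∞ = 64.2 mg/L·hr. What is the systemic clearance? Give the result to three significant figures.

CL = Dose_iv / AUC_0→∞
   = 250 / 64.2 = 3.89408 L/hr

CL = 3.89 L/hr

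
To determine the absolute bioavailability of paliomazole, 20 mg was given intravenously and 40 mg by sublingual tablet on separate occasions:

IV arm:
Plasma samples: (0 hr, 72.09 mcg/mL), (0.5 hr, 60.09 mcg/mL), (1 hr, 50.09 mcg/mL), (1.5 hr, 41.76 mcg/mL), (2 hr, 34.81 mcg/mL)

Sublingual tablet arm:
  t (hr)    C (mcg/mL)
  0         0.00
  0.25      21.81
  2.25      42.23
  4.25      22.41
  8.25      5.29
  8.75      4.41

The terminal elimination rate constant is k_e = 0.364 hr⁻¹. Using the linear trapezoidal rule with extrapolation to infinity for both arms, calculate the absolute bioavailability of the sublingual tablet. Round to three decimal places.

Trapezoidal AUC_0→2 (IV):
  [0→0.5]: (72.09+60.09)/2 × 0.5 = 33.045
  [0.5→1]: (60.09+50.09)/2 × 0.5 = 27.545
  [1→1.5]: (50.09+41.76)/2 × 0.5 = 22.9625
  [1.5→2]: (41.76+34.81)/2 × 0.5 = 19.1425
  Sum = 102.695 mcg/mL·hr
IV tail: 34.81/0.364 = 95.632; AUC_iv,0→∞ = 102.695 + 95.632 = 198.327 mcg/mL·hr
Trapezoidal AUC_0→8.75 (sublingual tablet):
  [0→0.25]: (0.00+21.81)/2 × 0.25 = 2.72625
  [0.25→2.25]: (21.81+42.23)/2 × 2 = 64.04
  [2.25→4.25]: (42.23+22.41)/2 × 2 = 64.64
  [4.25→8.25]: (22.41+5.29)/2 × 4 = 55.4
  [8.25→8.75]: (5.29+4.41)/2 × 0.5 = 2.425
  Sum = 189.23125 mcg/mL·hr
sublingual tablet tail: 4.41/0.364 = 12.115; AUC_ev,0→∞ = 189.23125 + 12.115 = 201.34625 mcg/mL·hr
F = (AUC_ev/D_ev)/(AUC_iv/D_iv) = (201.34625/40)/(198.327/20) = 5.03366/9.91635 = 0.5076

F = 0.508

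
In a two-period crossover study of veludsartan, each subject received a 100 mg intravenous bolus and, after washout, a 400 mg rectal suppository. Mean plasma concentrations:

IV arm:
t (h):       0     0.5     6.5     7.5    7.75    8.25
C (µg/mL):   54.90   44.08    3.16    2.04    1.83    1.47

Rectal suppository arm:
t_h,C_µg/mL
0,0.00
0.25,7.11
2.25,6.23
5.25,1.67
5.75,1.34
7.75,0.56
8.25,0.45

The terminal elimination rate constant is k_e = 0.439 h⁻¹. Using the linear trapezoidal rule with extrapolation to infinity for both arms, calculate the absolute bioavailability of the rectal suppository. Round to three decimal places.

Trapezoidal AUC_0→8.25 (IV):
  [0→0.5]: (54.90+44.08)/2 × 0.5 = 24.745
  [0.5→6.5]: (44.08+3.16)/2 × 6 = 141.72
  [6.5→7.5]: (3.16+2.04)/2 × 1 = 2.6
  [7.5→7.75]: (2.04+1.83)/2 × 0.25 = 0.48375
  [7.75→8.25]: (1.83+1.47)/2 × 0.5 = 0.825
  Sum = 170.37375 µg/mL·h
IV tail: 1.47/0.439 = 3.349; AUC_iv,0→∞ = 170.37375 + 3.349 = 173.72275 µg/mL·h
Trapezoidal AUC_0→8.25 (rectal suppository):
  [0→0.25]: (0.00+7.11)/2 × 0.25 = 0.88875
  [0.25→2.25]: (7.11+6.23)/2 × 2 = 13.34
  [2.25→5.25]: (6.23+1.67)/2 × 3 = 11.85
  [5.25→5.75]: (1.67+1.34)/2 × 0.5 = 0.7525
  [5.75→7.75]: (1.34+0.56)/2 × 2 = 1.9
  [7.75→8.25]: (0.56+0.45)/2 × 0.5 = 0.2525
  Sum = 28.98375 µg/mL·h
rectal suppository tail: 0.45/0.439 = 1.025; AUC_ev,0→∞ = 28.98375 + 1.025 = 30.00875 µg/mL·h
F = (AUC_ev/D_ev)/(AUC_iv/D_iv) = (30.00875/400)/(173.72275/100) = 0.075021875/1.7372275 = 0.0432

F = 0.043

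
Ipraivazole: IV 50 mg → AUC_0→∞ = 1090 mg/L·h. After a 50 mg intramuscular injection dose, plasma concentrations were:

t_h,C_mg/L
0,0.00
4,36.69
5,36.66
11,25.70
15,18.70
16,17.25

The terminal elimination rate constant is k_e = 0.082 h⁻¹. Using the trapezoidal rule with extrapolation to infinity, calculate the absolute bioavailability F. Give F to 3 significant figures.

Trapezoidal AUC_0→16 (intramuscular injection):
  [0→4]: (0.00+36.69)/2 × 4 = 73.38
  [4→5]: (36.69+36.66)/2 × 1 = 36.675
  [5→11]: (36.66+25.70)/2 × 6 = 187.08
  [11→15]: (25.70+18.70)/2 × 4 = 88.8
  [15→16]: (18.70+17.25)/2 × 1 = 17.975
  Sum = 403.91 mg/L·h
Tail: C_last/k_e = 17.25/0.082 = 210.366
AUC_0→∞ (intramuscular injection) = 403.91 + 210.366 = 614.276 mg/L·h
F = (AUC_ev/D_ev)/(AUC_iv/D_iv) = (614.276/50)/(1090/50) = 12.28552/21.8 = 0.5636

F = 0.564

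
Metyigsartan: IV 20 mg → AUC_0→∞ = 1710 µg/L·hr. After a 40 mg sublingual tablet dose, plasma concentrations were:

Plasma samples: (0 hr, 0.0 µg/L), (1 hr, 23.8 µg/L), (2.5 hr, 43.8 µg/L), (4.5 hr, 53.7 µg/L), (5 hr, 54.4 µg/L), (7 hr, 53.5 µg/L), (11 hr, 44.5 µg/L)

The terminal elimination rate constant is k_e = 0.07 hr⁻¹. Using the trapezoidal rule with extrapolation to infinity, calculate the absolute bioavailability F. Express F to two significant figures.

F = 0.33

Trapezoidal AUC_0→11 (sublingual tablet):
  [0→1]: (0.0+23.8)/2 × 1 = 11.9
  [1→2.5]: (23.8+43.8)/2 × 1.5 = 50.7
  [2.5→4.5]: (43.8+53.7)/2 × 2 = 97.5
  [4.5→5]: (53.7+54.4)/2 × 0.5 = 27.025
  [5→7]: (54.4+53.5)/2 × 2 = 107.9
  [7→11]: (53.5+44.5)/2 × 4 = 196.0
  Sum = 491.025 µg/L·hr
Tail: C_last/k_e = 44.5/0.07 = 635.714
AUC_0→∞ (sublingual tablet) = 491.025 + 635.714 = 1126.739 µg/L·hr
F = (AUC_ev/D_ev)/(AUC_iv/D_iv) = (1126.739/40)/(1710/20) = 28.168475/85.5 = 0.3295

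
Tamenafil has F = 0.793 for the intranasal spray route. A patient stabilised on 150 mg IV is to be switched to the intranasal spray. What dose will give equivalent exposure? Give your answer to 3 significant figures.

D_intranasal = 189 mg

For equal systemic exposure: F × D_ev = D_iv
D_ev = D_iv / F = 150 / 0.793 = 189.155 mg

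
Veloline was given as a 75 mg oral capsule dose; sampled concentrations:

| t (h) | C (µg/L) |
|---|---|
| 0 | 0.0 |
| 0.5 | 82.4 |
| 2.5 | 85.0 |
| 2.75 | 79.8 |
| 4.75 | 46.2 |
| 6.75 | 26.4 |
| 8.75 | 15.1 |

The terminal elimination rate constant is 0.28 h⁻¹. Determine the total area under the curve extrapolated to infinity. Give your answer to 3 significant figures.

AUC = 503 µg/L·h

Trapezoidal AUC_0→8.75:
  [0→0.5]: (0.0+82.4)/2 × 0.5 = 20.6
  [0.5→2.5]: (82.4+85.0)/2 × 2 = 167.4
  [2.5→2.75]: (85.0+79.8)/2 × 0.25 = 20.6
  [2.75→4.75]: (79.8+46.2)/2 × 2 = 126.0
  [4.75→6.75]: (46.2+26.4)/2 × 2 = 72.6
  [6.75→8.75]: (26.4+15.1)/2 × 2 = 41.5
  Sum = 448.7 µg/L·h
Extrapolated tail: C_last / k_e = 15.1 / 0.28 = 53.929
AUC_0→∞ = 448.7 + 53.929 = 502.629 µg/L·h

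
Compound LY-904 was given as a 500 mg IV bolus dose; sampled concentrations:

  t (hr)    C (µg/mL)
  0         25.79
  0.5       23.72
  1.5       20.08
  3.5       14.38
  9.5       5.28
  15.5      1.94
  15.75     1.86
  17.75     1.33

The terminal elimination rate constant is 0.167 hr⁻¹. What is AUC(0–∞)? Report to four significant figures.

AUC = 161.0 µg/mL·hr

Trapezoidal AUC_0→17.75:
  [0→0.5]: (25.79+23.72)/2 × 0.5 = 12.3775
  [0.5→1.5]: (23.72+20.08)/2 × 1 = 21.9
  [1.5→3.5]: (20.08+14.38)/2 × 2 = 34.46
  [3.5→9.5]: (14.38+5.28)/2 × 6 = 58.98
  [9.5→15.5]: (5.28+1.94)/2 × 6 = 21.66
  [15.5→15.75]: (1.94+1.86)/2 × 0.25 = 0.475
  [15.75→17.75]: (1.86+1.33)/2 × 2 = 3.19
  Sum = 153.0425 µg/mL·hr
Extrapolated tail: C_last / k_e = 1.33 / 0.167 = 7.964
AUC_0→∞ = 153.0425 + 7.964 = 161.0065 µg/mL·hr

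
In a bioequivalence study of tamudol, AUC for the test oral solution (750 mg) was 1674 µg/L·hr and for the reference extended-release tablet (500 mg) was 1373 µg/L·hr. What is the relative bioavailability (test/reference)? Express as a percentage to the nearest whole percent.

F_rel = (AUC_test/D_test) / (AUC_ref/D_ref)
      = (1674/750) / (1373/500)
      = 2.232 / 2.746 = 0.8128 = 81.28%

F_rel = 81%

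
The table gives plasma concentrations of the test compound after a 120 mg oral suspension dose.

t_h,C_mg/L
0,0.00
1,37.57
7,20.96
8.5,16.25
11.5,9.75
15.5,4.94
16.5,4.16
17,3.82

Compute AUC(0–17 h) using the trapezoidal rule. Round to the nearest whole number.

AUC = 297 mg/L·h

Trapezoidal AUC_0→17:
  [0→1]: (0.00+37.57)/2 × 1 = 18.785
  [1→7]: (37.57+20.96)/2 × 6 = 175.59
  [7→8.5]: (20.96+16.25)/2 × 1.5 = 27.9075
  [8.5→11.5]: (16.25+9.75)/2 × 3 = 39.0
  [11.5→15.5]: (9.75+4.94)/2 × 4 = 29.38
  [15.5→16.5]: (4.94+4.16)/2 × 1 = 4.55
  [16.5→17]: (4.16+3.82)/2 × 0.5 = 1.995
  Sum = 297.2075 mg/L·h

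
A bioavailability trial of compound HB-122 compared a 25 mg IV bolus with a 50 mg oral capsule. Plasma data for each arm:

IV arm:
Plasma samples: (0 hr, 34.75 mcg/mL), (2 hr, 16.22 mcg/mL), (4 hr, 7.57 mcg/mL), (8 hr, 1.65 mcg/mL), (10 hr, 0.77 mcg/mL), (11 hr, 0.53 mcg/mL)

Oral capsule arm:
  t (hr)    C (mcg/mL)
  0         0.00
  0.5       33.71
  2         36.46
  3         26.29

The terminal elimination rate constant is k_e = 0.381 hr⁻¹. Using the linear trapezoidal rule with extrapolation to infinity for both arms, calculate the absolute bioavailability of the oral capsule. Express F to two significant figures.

F = 0.83

Trapezoidal AUC_0→11 (IV):
  [0→2]: (34.75+16.22)/2 × 2 = 50.97
  [2→4]: (16.22+7.57)/2 × 2 = 23.79
  [4→8]: (7.57+1.65)/2 × 4 = 18.44
  [8→10]: (1.65+0.77)/2 × 2 = 2.42
  [10→11]: (0.77+0.53)/2 × 1 = 0.65
  Sum = 96.27 mcg/mL·hr
IV tail: 0.53/0.381 = 1.391; AUC_iv,0→∞ = 96.27 + 1.391 = 97.661 mcg/mL·hr
Trapezoidal AUC_0→3 (oral capsule):
  [0→0.5]: (0.00+33.71)/2 × 0.5 = 8.4275
  [0.5→2]: (33.71+36.46)/2 × 1.5 = 52.6275
  [2→3]: (36.46+26.29)/2 × 1 = 31.375
  Sum = 92.43 mcg/mL·hr
oral capsule tail: 26.29/0.381 = 69.003; AUC_ev,0→∞ = 92.43 + 69.003 = 161.433 mcg/mL·hr
F = (AUC_ev/D_ev)/(AUC_iv/D_iv) = (161.433/50)/(97.661/25) = 3.22866/3.90644 = 0.8265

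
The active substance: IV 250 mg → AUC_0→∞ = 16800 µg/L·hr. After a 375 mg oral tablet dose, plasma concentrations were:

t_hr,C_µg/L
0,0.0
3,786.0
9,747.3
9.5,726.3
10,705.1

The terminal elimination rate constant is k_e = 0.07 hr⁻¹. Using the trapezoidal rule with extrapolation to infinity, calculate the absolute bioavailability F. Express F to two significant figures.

Trapezoidal AUC_0→10 (oral tablet):
  [0→3]: (0.0+786.0)/2 × 3 = 1179.0
  [3→9]: (786.0+747.3)/2 × 6 = 4599.9
  [9→9.5]: (747.3+726.3)/2 × 0.5 = 368.4
  [9.5→10]: (726.3+705.1)/2 × 0.5 = 357.85
  Sum = 6505.15 µg/L·hr
Tail: C_last/k_e = 705.1/0.07 = 10072.857
AUC_0→∞ (oral tablet) = 6505.15 + 10072.857 = 16578.007 µg/L·hr
F = (AUC_ev/D_ev)/(AUC_iv/D_iv) = (16578.007/375)/(16800/250) = 44.208/67.2 = 0.6579

F = 0.66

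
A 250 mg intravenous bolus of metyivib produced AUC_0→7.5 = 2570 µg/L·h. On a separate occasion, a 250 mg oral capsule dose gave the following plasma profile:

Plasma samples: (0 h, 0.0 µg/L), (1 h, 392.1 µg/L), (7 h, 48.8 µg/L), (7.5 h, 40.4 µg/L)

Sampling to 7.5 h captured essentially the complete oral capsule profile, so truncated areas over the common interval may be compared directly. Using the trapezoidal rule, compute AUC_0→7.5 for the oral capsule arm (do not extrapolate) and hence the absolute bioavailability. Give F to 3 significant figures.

F = 0.600

Trapezoidal AUC_0→7.5 (oral capsule):
  [0→1]: (0.0+392.1)/2 × 1 = 196.05
  [1→7]: (392.1+48.8)/2 × 6 = 1322.7
  [7→7.5]: (48.8+40.4)/2 × 0.5 = 22.3
  Sum = 1541.05 µg/L·h
F = (AUC_ev/D_ev)/(AUC_iv/D_iv) = (1541.05/250)/(2570/250) = 6.1642/10.28 = 0.5996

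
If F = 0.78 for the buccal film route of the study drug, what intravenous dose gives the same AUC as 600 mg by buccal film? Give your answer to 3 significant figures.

Systemic exposure from an extravascular dose = F × D_ev, so the equivalent IV dose is F × D_ev.
D_iv = F × D_ev = 0.78 × 600 = 468 mg

D_iv = 468 mg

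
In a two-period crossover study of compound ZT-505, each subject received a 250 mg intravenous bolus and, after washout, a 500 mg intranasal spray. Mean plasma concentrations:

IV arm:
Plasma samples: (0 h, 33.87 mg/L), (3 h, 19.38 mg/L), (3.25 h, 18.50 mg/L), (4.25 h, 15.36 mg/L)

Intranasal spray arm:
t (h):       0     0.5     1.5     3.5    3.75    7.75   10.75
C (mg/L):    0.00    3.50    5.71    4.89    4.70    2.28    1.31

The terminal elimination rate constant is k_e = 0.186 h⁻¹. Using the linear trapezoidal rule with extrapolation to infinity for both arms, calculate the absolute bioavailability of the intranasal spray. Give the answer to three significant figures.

F = 0.119

Trapezoidal AUC_0→4.25 (IV):
  [0→3]: (33.87+19.38)/2 × 3 = 79.875
  [3→3.25]: (19.38+18.50)/2 × 0.25 = 4.735
  [3.25→4.25]: (18.50+15.36)/2 × 1 = 16.93
  Sum = 101.54 mg/L·h
IV tail: 15.36/0.186 = 82.581; AUC_iv,0→∞ = 101.54 + 82.581 = 184.121 mg/L·h
Trapezoidal AUC_0→10.75 (intranasal spray):
  [0→0.5]: (0.00+3.50)/2 × 0.5 = 0.875
  [0.5→1.5]: (3.50+5.71)/2 × 1 = 4.605
  [1.5→3.5]: (5.71+4.89)/2 × 2 = 10.6
  [3.5→3.75]: (4.89+4.70)/2 × 0.25 = 1.19875
  [3.75→7.75]: (4.70+2.28)/2 × 4 = 13.96
  [7.75→10.75]: (2.28+1.31)/2 × 3 = 5.385
  Sum = 36.62375 mg/L·h
intranasal spray tail: 1.31/0.186 = 7.043; AUC_ev,0→∞ = 36.62375 + 7.043 = 43.66675 mg/L·h
F = (AUC_ev/D_ev)/(AUC_iv/D_iv) = (43.66675/500)/(184.121/250) = 0.0873335/0.736484 = 0.1186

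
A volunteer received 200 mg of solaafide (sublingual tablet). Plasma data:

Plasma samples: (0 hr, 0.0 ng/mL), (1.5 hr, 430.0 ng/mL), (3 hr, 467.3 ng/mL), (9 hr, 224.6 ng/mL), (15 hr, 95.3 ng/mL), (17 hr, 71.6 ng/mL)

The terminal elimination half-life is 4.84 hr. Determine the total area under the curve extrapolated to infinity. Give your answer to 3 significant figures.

Trapezoidal AUC_0→17:
  [0→1.5]: (0.0+430.0)/2 × 1.5 = 322.5
  [1.5→3]: (430.0+467.3)/2 × 1.5 = 672.975
  [3→9]: (467.3+224.6)/2 × 6 = 2075.7
  [9→15]: (224.6+95.3)/2 × 6 = 959.7
  [15→17]: (95.3+71.6)/2 × 2 = 166.9
  Sum = 4197.775 ng/mL·hr
k_e = ln2 / t½ = 0.693147 / 4.84 = 0.1432 hr^-1
Extrapolated tail: C_last / k_e = 71.6 / 0.1432 = 500.000
AUC_0→∞ = 4197.775 + 500.000 = 4697.775 ng/mL·hr

AUC = 4700 ng/mL·hr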